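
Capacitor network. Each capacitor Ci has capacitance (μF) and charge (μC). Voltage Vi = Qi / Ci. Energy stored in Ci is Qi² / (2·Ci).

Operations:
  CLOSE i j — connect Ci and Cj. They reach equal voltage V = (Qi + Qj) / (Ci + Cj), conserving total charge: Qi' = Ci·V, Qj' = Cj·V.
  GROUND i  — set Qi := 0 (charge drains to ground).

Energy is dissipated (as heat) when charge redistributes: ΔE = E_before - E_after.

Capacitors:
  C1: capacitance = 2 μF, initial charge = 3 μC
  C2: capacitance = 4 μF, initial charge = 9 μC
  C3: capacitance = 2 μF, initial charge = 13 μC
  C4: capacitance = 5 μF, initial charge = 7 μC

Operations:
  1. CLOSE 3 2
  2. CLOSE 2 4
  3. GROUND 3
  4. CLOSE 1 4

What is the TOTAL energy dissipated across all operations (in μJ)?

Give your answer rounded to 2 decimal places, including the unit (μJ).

Initial: C1(2μF, Q=3μC, V=1.50V), C2(4μF, Q=9μC, V=2.25V), C3(2μF, Q=13μC, V=6.50V), C4(5μF, Q=7μC, V=1.40V)
Op 1: CLOSE 3-2: Q_total=22.00, C_total=6.00, V=3.67; Q3=7.33, Q2=14.67; dissipated=12.042
Op 2: CLOSE 2-4: Q_total=21.67, C_total=9.00, V=2.41; Q2=9.63, Q4=12.04; dissipated=5.709
Op 3: GROUND 3: Q3=0; energy lost=13.444
Op 4: CLOSE 1-4: Q_total=15.04, C_total=7.00, V=2.15; Q1=4.30, Q4=10.74; dissipated=0.588
Total dissipated: 31.783 μJ

Answer: 31.78 μJ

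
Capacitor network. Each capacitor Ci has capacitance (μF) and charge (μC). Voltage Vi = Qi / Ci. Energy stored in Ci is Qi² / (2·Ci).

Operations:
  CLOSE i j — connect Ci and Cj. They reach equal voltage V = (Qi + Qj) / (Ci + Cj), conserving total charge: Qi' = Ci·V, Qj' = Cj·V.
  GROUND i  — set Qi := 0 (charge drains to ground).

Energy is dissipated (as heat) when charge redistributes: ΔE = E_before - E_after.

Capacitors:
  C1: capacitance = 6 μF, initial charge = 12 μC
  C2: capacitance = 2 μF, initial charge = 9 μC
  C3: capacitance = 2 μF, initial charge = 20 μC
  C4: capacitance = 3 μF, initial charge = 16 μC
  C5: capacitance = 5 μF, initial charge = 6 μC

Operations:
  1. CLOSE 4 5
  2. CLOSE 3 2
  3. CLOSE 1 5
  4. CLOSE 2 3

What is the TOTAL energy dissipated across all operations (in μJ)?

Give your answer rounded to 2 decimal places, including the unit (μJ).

Initial: C1(6μF, Q=12μC, V=2.00V), C2(2μF, Q=9μC, V=4.50V), C3(2μF, Q=20μC, V=10.00V), C4(3μF, Q=16μC, V=5.33V), C5(5μF, Q=6μC, V=1.20V)
Op 1: CLOSE 4-5: Q_total=22.00, C_total=8.00, V=2.75; Q4=8.25, Q5=13.75; dissipated=16.017
Op 2: CLOSE 3-2: Q_total=29.00, C_total=4.00, V=7.25; Q3=14.50, Q2=14.50; dissipated=15.125
Op 3: CLOSE 1-5: Q_total=25.75, C_total=11.00, V=2.34; Q1=14.05, Q5=11.70; dissipated=0.767
Op 4: CLOSE 2-3: Q_total=29.00, C_total=4.00, V=7.25; Q2=14.50, Q3=14.50; dissipated=0.000
Total dissipated: 31.909 μJ

Answer: 31.91 μJ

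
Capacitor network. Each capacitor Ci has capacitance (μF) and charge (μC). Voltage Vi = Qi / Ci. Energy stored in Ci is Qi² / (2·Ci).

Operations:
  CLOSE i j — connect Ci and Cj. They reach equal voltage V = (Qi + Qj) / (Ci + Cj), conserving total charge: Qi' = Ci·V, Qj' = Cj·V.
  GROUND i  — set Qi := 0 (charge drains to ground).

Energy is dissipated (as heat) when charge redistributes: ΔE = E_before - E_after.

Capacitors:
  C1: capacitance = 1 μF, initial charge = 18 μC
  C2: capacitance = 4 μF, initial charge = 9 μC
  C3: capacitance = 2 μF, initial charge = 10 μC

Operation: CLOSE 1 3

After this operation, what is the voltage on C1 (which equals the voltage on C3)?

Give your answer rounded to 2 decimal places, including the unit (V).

Answer: 9.33 V

Derivation:
Initial: C1(1μF, Q=18μC, V=18.00V), C2(4μF, Q=9μC, V=2.25V), C3(2μF, Q=10μC, V=5.00V)
Op 1: CLOSE 1-3: Q_total=28.00, C_total=3.00, V=9.33; Q1=9.33, Q3=18.67; dissipated=56.333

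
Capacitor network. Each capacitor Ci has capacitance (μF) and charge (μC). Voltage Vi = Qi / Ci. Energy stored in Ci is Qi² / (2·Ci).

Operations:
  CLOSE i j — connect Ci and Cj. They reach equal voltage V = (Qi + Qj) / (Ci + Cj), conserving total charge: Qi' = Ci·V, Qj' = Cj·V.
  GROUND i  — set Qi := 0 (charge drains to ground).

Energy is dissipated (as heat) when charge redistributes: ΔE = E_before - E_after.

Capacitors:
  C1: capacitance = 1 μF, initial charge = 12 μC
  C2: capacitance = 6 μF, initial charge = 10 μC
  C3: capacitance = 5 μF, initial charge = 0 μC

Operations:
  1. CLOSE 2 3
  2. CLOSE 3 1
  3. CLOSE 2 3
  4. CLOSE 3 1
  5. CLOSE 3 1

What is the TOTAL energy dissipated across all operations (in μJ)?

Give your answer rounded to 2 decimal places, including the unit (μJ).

Initial: C1(1μF, Q=12μC, V=12.00V), C2(6μF, Q=10μC, V=1.67V), C3(5μF, Q=0μC, V=0.00V)
Op 1: CLOSE 2-3: Q_total=10.00, C_total=11.00, V=0.91; Q2=5.45, Q3=4.55; dissipated=3.788
Op 2: CLOSE 3-1: Q_total=16.55, C_total=6.00, V=2.76; Q3=13.79, Q1=2.76; dissipated=51.253
Op 3: CLOSE 2-3: Q_total=19.24, C_total=11.00, V=1.75; Q2=10.50, Q3=8.75; dissipated=4.659
Op 4: CLOSE 3-1: Q_total=11.50, C_total=6.00, V=1.92; Q3=9.59, Q1=1.92; dissipated=0.424
Op 5: CLOSE 3-1: Q_total=11.50, C_total=6.00, V=1.92; Q3=9.59, Q1=1.92; dissipated=0.000
Total dissipated: 60.124 μJ

Answer: 60.12 μJ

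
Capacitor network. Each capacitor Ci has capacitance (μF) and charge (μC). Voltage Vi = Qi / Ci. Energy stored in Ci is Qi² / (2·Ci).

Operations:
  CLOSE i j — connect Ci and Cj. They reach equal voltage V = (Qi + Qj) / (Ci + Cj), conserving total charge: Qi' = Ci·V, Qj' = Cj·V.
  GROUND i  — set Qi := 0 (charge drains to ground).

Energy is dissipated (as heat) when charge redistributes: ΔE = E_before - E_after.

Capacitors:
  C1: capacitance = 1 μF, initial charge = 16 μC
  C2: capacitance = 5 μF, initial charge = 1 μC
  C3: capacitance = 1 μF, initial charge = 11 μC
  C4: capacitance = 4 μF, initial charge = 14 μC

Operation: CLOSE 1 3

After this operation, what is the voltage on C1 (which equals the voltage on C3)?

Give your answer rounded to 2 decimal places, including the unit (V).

Initial: C1(1μF, Q=16μC, V=16.00V), C2(5μF, Q=1μC, V=0.20V), C3(1μF, Q=11μC, V=11.00V), C4(4μF, Q=14μC, V=3.50V)
Op 1: CLOSE 1-3: Q_total=27.00, C_total=2.00, V=13.50; Q1=13.50, Q3=13.50; dissipated=6.250

Answer: 13.50 V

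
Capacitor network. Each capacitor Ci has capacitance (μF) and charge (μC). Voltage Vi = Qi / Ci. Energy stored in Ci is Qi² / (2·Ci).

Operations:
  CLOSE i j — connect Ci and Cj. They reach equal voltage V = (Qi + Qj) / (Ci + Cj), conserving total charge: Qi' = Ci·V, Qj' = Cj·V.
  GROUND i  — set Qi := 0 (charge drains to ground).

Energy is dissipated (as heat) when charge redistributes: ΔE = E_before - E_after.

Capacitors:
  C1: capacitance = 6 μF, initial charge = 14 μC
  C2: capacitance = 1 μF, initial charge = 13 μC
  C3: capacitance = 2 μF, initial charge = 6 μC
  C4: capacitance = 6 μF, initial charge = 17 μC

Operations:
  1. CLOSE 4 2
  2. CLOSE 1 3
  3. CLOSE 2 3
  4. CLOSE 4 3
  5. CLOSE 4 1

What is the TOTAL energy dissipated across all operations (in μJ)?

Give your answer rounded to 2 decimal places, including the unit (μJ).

Answer: 50.08 μJ

Derivation:
Initial: C1(6μF, Q=14μC, V=2.33V), C2(1μF, Q=13μC, V=13.00V), C3(2μF, Q=6μC, V=3.00V), C4(6μF, Q=17μC, V=2.83V)
Op 1: CLOSE 4-2: Q_total=30.00, C_total=7.00, V=4.29; Q4=25.71, Q2=4.29; dissipated=44.298
Op 2: CLOSE 1-3: Q_total=20.00, C_total=8.00, V=2.50; Q1=15.00, Q3=5.00; dissipated=0.333
Op 3: CLOSE 2-3: Q_total=9.29, C_total=3.00, V=3.10; Q2=3.10, Q3=6.19; dissipated=1.063
Op 4: CLOSE 4-3: Q_total=31.90, C_total=8.00, V=3.99; Q4=23.93, Q3=7.98; dissipated=1.063
Op 5: CLOSE 4-1: Q_total=38.93, C_total=12.00, V=3.24; Q4=19.46, Q1=19.46; dissipated=3.322
Total dissipated: 50.078 μJ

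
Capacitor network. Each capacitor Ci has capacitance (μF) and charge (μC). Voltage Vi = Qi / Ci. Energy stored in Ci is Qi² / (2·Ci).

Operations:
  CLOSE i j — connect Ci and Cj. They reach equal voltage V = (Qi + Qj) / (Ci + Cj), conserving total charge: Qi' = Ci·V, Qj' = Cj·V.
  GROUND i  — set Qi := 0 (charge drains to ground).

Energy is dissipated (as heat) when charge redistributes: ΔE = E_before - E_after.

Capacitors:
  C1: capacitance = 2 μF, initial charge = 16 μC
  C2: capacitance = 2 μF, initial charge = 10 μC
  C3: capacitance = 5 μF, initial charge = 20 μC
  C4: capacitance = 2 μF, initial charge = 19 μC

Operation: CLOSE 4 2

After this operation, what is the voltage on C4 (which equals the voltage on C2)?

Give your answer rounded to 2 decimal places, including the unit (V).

Answer: 7.25 V

Derivation:
Initial: C1(2μF, Q=16μC, V=8.00V), C2(2μF, Q=10μC, V=5.00V), C3(5μF, Q=20μC, V=4.00V), C4(2μF, Q=19μC, V=9.50V)
Op 1: CLOSE 4-2: Q_total=29.00, C_total=4.00, V=7.25; Q4=14.50, Q2=14.50; dissipated=10.125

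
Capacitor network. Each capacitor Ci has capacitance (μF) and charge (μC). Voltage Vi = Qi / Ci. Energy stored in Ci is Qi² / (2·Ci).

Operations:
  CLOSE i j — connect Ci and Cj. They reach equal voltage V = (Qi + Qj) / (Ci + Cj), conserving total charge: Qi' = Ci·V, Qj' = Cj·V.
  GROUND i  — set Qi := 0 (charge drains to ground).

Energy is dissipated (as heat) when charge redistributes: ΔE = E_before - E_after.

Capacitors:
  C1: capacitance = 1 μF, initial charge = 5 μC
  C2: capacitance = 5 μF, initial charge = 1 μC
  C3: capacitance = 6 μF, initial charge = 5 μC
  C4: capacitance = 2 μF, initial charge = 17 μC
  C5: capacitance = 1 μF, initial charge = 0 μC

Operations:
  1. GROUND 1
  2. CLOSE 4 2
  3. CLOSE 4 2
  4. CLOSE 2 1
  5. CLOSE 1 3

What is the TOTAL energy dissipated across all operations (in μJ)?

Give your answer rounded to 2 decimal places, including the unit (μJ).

Initial: C1(1μF, Q=5μC, V=5.00V), C2(5μF, Q=1μC, V=0.20V), C3(6μF, Q=5μC, V=0.83V), C4(2μF, Q=17μC, V=8.50V), C5(1μF, Q=0μC, V=0.00V)
Op 1: GROUND 1: Q1=0; energy lost=12.500
Op 2: CLOSE 4-2: Q_total=18.00, C_total=7.00, V=2.57; Q4=5.14, Q2=12.86; dissipated=49.207
Op 3: CLOSE 4-2: Q_total=18.00, C_total=7.00, V=2.57; Q4=5.14, Q2=12.86; dissipated=0.000
Op 4: CLOSE 2-1: Q_total=12.86, C_total=6.00, V=2.14; Q2=10.71, Q1=2.14; dissipated=2.755
Op 5: CLOSE 1-3: Q_total=7.14, C_total=7.00, V=1.02; Q1=1.02, Q3=6.12; dissipated=0.735
Total dissipated: 65.197 μJ

Answer: 65.20 μJ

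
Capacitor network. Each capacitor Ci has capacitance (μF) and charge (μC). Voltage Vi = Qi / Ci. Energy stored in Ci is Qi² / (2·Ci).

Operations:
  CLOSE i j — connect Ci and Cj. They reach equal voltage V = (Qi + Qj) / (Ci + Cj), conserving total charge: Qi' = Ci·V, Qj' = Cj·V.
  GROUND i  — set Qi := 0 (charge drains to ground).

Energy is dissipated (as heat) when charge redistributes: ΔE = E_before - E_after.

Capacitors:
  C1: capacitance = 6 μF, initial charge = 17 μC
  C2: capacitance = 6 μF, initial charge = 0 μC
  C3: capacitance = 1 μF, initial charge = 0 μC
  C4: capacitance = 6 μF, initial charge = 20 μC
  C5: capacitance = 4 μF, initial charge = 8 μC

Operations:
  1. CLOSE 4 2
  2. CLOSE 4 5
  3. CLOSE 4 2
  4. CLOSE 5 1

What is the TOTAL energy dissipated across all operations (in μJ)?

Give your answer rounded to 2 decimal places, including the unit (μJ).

Answer: 18.11 μJ

Derivation:
Initial: C1(6μF, Q=17μC, V=2.83V), C2(6μF, Q=0μC, V=0.00V), C3(1μF, Q=0μC, V=0.00V), C4(6μF, Q=20μC, V=3.33V), C5(4μF, Q=8μC, V=2.00V)
Op 1: CLOSE 4-2: Q_total=20.00, C_total=12.00, V=1.67; Q4=10.00, Q2=10.00; dissipated=16.667
Op 2: CLOSE 4-5: Q_total=18.00, C_total=10.00, V=1.80; Q4=10.80, Q5=7.20; dissipated=0.133
Op 3: CLOSE 4-2: Q_total=20.80, C_total=12.00, V=1.73; Q4=10.40, Q2=10.40; dissipated=0.027
Op 4: CLOSE 5-1: Q_total=24.20, C_total=10.00, V=2.42; Q5=9.68, Q1=14.52; dissipated=1.281
Total dissipated: 18.108 μJ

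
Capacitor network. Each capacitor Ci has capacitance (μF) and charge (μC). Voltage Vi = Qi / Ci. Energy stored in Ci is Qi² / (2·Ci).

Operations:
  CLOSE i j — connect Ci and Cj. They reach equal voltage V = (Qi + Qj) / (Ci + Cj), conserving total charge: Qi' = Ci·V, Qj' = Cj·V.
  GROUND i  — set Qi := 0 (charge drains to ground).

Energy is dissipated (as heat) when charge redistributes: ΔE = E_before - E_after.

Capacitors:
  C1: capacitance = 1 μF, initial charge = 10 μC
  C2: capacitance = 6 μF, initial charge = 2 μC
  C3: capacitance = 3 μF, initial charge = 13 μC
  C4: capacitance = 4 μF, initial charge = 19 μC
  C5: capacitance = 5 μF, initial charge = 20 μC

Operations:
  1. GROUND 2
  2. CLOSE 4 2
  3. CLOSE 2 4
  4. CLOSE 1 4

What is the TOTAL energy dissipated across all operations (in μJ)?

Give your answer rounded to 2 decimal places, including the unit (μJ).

Answer: 53.65 μJ

Derivation:
Initial: C1(1μF, Q=10μC, V=10.00V), C2(6μF, Q=2μC, V=0.33V), C3(3μF, Q=13μC, V=4.33V), C4(4μF, Q=19μC, V=4.75V), C5(5μF, Q=20μC, V=4.00V)
Op 1: GROUND 2: Q2=0; energy lost=0.333
Op 2: CLOSE 4-2: Q_total=19.00, C_total=10.00, V=1.90; Q4=7.60, Q2=11.40; dissipated=27.075
Op 3: CLOSE 2-4: Q_total=19.00, C_total=10.00, V=1.90; Q2=11.40, Q4=7.60; dissipated=0.000
Op 4: CLOSE 1-4: Q_total=17.60, C_total=5.00, V=3.52; Q1=3.52, Q4=14.08; dissipated=26.244
Total dissipated: 53.652 μJ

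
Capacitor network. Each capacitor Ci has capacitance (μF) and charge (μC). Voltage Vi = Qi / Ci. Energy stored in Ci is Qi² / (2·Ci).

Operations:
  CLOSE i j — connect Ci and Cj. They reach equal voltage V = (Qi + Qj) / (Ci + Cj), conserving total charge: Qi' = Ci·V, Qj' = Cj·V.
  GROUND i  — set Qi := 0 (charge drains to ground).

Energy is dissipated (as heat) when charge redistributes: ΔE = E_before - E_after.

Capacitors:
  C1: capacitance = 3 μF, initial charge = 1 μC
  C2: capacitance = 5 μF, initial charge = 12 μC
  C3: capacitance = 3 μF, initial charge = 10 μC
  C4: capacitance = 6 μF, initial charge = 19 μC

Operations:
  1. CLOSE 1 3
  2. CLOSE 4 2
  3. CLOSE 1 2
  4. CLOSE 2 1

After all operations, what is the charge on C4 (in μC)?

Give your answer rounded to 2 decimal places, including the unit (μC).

Initial: C1(3μF, Q=1μC, V=0.33V), C2(5μF, Q=12μC, V=2.40V), C3(3μF, Q=10μC, V=3.33V), C4(6μF, Q=19μC, V=3.17V)
Op 1: CLOSE 1-3: Q_total=11.00, C_total=6.00, V=1.83; Q1=5.50, Q3=5.50; dissipated=6.750
Op 2: CLOSE 4-2: Q_total=31.00, C_total=11.00, V=2.82; Q4=16.91, Q2=14.09; dissipated=0.802
Op 3: CLOSE 1-2: Q_total=19.59, C_total=8.00, V=2.45; Q1=7.35, Q2=12.24; dissipated=0.909
Op 4: CLOSE 2-1: Q_total=19.59, C_total=8.00, V=2.45; Q2=12.24, Q1=7.35; dissipated=0.000
Final charges: Q1=7.35, Q2=12.24, Q3=5.50, Q4=16.91

Answer: 16.91 μC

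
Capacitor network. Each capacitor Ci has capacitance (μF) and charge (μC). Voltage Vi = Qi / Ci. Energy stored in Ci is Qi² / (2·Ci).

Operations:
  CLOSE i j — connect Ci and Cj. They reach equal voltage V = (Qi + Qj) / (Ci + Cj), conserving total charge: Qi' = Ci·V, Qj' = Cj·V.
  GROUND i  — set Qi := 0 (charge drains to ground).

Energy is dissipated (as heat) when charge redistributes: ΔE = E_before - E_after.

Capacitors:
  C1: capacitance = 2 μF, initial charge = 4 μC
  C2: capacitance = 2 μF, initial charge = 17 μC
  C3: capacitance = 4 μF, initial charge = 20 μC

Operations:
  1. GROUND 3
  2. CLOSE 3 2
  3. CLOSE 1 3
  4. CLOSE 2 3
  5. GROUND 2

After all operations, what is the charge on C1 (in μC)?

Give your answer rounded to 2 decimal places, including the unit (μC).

Answer: 5.11 μC

Derivation:
Initial: C1(2μF, Q=4μC, V=2.00V), C2(2μF, Q=17μC, V=8.50V), C3(4μF, Q=20μC, V=5.00V)
Op 1: GROUND 3: Q3=0; energy lost=50.000
Op 2: CLOSE 3-2: Q_total=17.00, C_total=6.00, V=2.83; Q3=11.33, Q2=5.67; dissipated=48.167
Op 3: CLOSE 1-3: Q_total=15.33, C_total=6.00, V=2.56; Q1=5.11, Q3=10.22; dissipated=0.463
Op 4: CLOSE 2-3: Q_total=15.89, C_total=6.00, V=2.65; Q2=5.30, Q3=10.59; dissipated=0.051
Op 5: GROUND 2: Q2=0; energy lost=7.013
Final charges: Q1=5.11, Q2=0.00, Q3=10.59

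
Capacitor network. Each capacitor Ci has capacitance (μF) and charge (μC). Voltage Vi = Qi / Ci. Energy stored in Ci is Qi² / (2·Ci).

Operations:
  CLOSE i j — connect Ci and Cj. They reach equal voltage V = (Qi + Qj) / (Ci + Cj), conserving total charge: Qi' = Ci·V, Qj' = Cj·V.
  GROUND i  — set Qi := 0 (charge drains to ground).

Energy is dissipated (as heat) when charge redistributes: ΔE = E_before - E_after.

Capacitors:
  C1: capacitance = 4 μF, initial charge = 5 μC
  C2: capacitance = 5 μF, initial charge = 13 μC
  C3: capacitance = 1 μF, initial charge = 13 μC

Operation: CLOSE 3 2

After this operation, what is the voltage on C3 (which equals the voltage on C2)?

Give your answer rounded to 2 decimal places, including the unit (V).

Initial: C1(4μF, Q=5μC, V=1.25V), C2(5μF, Q=13μC, V=2.60V), C3(1μF, Q=13μC, V=13.00V)
Op 1: CLOSE 3-2: Q_total=26.00, C_total=6.00, V=4.33; Q3=4.33, Q2=21.67; dissipated=45.067

Answer: 4.33 V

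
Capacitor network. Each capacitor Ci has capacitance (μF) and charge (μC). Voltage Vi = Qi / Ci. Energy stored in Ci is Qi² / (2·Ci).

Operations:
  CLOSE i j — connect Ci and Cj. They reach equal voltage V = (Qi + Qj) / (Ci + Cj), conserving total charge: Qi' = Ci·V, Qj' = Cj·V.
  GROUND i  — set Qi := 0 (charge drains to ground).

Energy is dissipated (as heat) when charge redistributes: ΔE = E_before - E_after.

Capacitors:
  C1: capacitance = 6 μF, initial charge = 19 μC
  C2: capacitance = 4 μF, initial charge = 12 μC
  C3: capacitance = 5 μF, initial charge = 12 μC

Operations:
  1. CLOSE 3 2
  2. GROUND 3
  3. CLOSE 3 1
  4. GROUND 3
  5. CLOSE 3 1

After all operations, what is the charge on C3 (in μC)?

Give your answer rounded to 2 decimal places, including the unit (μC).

Answer: 4.71 μC

Derivation:
Initial: C1(6μF, Q=19μC, V=3.17V), C2(4μF, Q=12μC, V=3.00V), C3(5μF, Q=12μC, V=2.40V)
Op 1: CLOSE 3-2: Q_total=24.00, C_total=9.00, V=2.67; Q3=13.33, Q2=10.67; dissipated=0.400
Op 2: GROUND 3: Q3=0; energy lost=17.778
Op 3: CLOSE 3-1: Q_total=19.00, C_total=11.00, V=1.73; Q3=8.64, Q1=10.36; dissipated=13.674
Op 4: GROUND 3: Q3=0; energy lost=7.459
Op 5: CLOSE 3-1: Q_total=10.36, C_total=11.00, V=0.94; Q3=4.71, Q1=5.65; dissipated=4.068
Final charges: Q1=5.65, Q2=10.67, Q3=4.71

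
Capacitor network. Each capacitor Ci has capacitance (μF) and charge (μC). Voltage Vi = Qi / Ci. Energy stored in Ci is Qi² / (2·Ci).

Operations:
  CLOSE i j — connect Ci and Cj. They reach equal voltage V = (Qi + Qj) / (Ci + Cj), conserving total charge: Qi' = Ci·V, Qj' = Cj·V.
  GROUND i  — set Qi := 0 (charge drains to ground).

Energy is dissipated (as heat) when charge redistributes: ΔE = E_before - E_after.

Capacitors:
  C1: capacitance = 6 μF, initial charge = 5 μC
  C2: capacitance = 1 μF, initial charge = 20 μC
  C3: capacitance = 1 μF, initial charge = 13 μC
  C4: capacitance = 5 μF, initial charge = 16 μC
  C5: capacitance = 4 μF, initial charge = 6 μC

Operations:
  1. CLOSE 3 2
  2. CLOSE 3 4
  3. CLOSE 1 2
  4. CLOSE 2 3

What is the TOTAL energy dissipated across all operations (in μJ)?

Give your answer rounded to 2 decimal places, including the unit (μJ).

Initial: C1(6μF, Q=5μC, V=0.83V), C2(1μF, Q=20μC, V=20.00V), C3(1μF, Q=13μC, V=13.00V), C4(5μF, Q=16μC, V=3.20V), C5(4μF, Q=6μC, V=1.50V)
Op 1: CLOSE 3-2: Q_total=33.00, C_total=2.00, V=16.50; Q3=16.50, Q2=16.50; dissipated=12.250
Op 2: CLOSE 3-4: Q_total=32.50, C_total=6.00, V=5.42; Q3=5.42, Q4=27.08; dissipated=73.704
Op 3: CLOSE 1-2: Q_total=21.50, C_total=7.00, V=3.07; Q1=18.43, Q2=3.07; dissipated=105.190
Op 4: CLOSE 2-3: Q_total=8.49, C_total=2.00, V=4.24; Q2=4.24, Q3=4.24; dissipated=1.375
Total dissipated: 192.520 μJ

Answer: 192.52 μJ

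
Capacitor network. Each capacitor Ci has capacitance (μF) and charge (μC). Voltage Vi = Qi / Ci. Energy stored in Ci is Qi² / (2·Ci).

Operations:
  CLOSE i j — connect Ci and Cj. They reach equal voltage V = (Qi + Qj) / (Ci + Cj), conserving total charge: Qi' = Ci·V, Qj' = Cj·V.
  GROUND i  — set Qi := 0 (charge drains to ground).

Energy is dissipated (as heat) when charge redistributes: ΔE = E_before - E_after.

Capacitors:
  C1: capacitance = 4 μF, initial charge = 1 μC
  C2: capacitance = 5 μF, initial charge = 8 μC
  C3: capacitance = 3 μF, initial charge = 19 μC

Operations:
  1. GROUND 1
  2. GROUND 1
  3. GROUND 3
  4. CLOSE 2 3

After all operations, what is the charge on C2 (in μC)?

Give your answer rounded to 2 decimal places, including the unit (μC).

Answer: 5.00 μC

Derivation:
Initial: C1(4μF, Q=1μC, V=0.25V), C2(5μF, Q=8μC, V=1.60V), C3(3μF, Q=19μC, V=6.33V)
Op 1: GROUND 1: Q1=0; energy lost=0.125
Op 2: GROUND 1: Q1=0; energy lost=0.000
Op 3: GROUND 3: Q3=0; energy lost=60.167
Op 4: CLOSE 2-3: Q_total=8.00, C_total=8.00, V=1.00; Q2=5.00, Q3=3.00; dissipated=2.400
Final charges: Q1=0.00, Q2=5.00, Q3=3.00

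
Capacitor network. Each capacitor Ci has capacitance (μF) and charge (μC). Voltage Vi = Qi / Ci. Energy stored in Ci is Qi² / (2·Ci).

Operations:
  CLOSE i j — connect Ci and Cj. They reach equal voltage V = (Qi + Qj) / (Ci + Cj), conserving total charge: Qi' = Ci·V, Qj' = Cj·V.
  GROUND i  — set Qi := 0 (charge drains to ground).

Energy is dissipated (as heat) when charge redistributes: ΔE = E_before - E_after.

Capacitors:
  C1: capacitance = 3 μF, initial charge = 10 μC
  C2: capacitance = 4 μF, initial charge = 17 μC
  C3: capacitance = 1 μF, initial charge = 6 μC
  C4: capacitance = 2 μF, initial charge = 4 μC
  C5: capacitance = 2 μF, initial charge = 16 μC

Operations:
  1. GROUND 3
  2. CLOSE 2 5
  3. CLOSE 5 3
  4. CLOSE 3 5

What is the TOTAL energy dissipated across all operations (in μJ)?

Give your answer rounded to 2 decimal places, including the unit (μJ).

Answer: 37.46 μJ

Derivation:
Initial: C1(3μF, Q=10μC, V=3.33V), C2(4μF, Q=17μC, V=4.25V), C3(1μF, Q=6μC, V=6.00V), C4(2μF, Q=4μC, V=2.00V), C5(2μF, Q=16μC, V=8.00V)
Op 1: GROUND 3: Q3=0; energy lost=18.000
Op 2: CLOSE 2-5: Q_total=33.00, C_total=6.00, V=5.50; Q2=22.00, Q5=11.00; dissipated=9.375
Op 3: CLOSE 5-3: Q_total=11.00, C_total=3.00, V=3.67; Q5=7.33, Q3=3.67; dissipated=10.083
Op 4: CLOSE 3-5: Q_total=11.00, C_total=3.00, V=3.67; Q3=3.67, Q5=7.33; dissipated=0.000
Total dissipated: 37.458 μJ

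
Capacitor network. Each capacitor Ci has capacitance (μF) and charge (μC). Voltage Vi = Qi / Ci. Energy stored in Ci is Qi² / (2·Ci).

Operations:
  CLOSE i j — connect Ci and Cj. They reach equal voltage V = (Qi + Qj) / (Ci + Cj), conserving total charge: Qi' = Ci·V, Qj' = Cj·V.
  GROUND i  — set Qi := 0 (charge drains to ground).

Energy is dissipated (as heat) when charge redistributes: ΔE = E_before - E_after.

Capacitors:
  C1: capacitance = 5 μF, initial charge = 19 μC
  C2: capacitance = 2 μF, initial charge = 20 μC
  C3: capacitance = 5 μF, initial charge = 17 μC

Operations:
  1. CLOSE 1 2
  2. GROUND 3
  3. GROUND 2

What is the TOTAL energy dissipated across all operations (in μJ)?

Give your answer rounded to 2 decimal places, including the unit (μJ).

Answer: 87.40 μJ

Derivation:
Initial: C1(5μF, Q=19μC, V=3.80V), C2(2μF, Q=20μC, V=10.00V), C3(5μF, Q=17μC, V=3.40V)
Op 1: CLOSE 1-2: Q_total=39.00, C_total=7.00, V=5.57; Q1=27.86, Q2=11.14; dissipated=27.457
Op 2: GROUND 3: Q3=0; energy lost=28.900
Op 3: GROUND 2: Q2=0; energy lost=31.041
Total dissipated: 87.398 μJ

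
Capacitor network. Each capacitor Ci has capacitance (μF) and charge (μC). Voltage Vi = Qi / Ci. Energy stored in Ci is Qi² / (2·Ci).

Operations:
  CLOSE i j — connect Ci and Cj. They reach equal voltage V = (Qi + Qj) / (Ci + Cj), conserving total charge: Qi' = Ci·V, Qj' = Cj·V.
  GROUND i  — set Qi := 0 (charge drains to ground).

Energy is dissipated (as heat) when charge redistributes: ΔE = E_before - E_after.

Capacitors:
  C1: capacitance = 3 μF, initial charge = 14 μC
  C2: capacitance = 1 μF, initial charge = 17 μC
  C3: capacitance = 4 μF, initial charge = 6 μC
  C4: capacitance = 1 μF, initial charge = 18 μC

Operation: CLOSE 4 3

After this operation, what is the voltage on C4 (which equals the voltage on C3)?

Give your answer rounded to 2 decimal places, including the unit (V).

Initial: C1(3μF, Q=14μC, V=4.67V), C2(1μF, Q=17μC, V=17.00V), C3(4μF, Q=6μC, V=1.50V), C4(1μF, Q=18μC, V=18.00V)
Op 1: CLOSE 4-3: Q_total=24.00, C_total=5.00, V=4.80; Q4=4.80, Q3=19.20; dissipated=108.900

Answer: 4.80 V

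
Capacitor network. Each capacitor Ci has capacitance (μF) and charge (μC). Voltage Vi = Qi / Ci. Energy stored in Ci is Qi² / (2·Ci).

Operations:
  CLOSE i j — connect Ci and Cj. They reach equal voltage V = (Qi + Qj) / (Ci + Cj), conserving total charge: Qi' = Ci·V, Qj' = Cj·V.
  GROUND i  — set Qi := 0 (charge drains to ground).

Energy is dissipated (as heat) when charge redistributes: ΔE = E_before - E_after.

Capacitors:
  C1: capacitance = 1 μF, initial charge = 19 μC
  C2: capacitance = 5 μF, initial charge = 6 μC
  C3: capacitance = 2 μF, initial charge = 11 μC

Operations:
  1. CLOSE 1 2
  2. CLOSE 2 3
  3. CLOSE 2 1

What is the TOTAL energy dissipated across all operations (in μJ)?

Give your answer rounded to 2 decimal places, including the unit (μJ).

Answer: 133.35 μJ

Derivation:
Initial: C1(1μF, Q=19μC, V=19.00V), C2(5μF, Q=6μC, V=1.20V), C3(2μF, Q=11μC, V=5.50V)
Op 1: CLOSE 1-2: Q_total=25.00, C_total=6.00, V=4.17; Q1=4.17, Q2=20.83; dissipated=132.017
Op 2: CLOSE 2-3: Q_total=31.83, C_total=7.00, V=4.55; Q2=22.74, Q3=9.10; dissipated=1.270
Op 3: CLOSE 2-1: Q_total=26.90, C_total=6.00, V=4.48; Q2=22.42, Q1=4.48; dissipated=0.060
Total dissipated: 133.347 μJ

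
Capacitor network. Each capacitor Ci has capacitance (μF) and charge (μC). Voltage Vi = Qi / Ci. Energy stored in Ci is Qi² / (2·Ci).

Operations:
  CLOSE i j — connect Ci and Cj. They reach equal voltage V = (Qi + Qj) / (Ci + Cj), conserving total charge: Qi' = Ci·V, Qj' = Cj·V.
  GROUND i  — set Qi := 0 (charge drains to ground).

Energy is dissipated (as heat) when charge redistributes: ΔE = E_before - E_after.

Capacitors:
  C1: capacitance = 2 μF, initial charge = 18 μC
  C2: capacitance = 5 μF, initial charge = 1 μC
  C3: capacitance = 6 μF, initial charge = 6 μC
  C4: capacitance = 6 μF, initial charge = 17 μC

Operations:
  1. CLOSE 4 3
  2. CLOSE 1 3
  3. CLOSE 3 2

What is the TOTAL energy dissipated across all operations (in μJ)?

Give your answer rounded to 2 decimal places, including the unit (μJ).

Initial: C1(2μF, Q=18μC, V=9.00V), C2(5μF, Q=1μC, V=0.20V), C3(6μF, Q=6μC, V=1.00V), C4(6μF, Q=17μC, V=2.83V)
Op 1: CLOSE 4-3: Q_total=23.00, C_total=12.00, V=1.92; Q4=11.50, Q3=11.50; dissipated=5.042
Op 2: CLOSE 1-3: Q_total=29.50, C_total=8.00, V=3.69; Q1=7.38, Q3=22.12; dissipated=37.630
Op 3: CLOSE 3-2: Q_total=23.12, C_total=11.00, V=2.10; Q3=12.61, Q2=10.51; dissipated=16.585
Total dissipated: 59.257 μJ

Answer: 59.26 μJ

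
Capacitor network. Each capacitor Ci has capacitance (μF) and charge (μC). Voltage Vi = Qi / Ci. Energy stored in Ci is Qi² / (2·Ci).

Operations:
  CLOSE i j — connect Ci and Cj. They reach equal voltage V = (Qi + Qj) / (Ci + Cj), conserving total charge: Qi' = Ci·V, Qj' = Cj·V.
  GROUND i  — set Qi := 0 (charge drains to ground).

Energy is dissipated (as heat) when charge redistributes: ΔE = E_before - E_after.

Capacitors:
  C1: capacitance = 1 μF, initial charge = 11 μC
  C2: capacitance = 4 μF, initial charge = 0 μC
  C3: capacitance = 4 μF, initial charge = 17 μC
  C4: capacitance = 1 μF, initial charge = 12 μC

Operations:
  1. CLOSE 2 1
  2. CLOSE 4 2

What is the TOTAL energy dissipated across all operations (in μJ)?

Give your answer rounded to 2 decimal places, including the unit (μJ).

Answer: 86.82 μJ

Derivation:
Initial: C1(1μF, Q=11μC, V=11.00V), C2(4μF, Q=0μC, V=0.00V), C3(4μF, Q=17μC, V=4.25V), C4(1μF, Q=12μC, V=12.00V)
Op 1: CLOSE 2-1: Q_total=11.00, C_total=5.00, V=2.20; Q2=8.80, Q1=2.20; dissipated=48.400
Op 2: CLOSE 4-2: Q_total=20.80, C_total=5.00, V=4.16; Q4=4.16, Q2=16.64; dissipated=38.416
Total dissipated: 86.816 μJ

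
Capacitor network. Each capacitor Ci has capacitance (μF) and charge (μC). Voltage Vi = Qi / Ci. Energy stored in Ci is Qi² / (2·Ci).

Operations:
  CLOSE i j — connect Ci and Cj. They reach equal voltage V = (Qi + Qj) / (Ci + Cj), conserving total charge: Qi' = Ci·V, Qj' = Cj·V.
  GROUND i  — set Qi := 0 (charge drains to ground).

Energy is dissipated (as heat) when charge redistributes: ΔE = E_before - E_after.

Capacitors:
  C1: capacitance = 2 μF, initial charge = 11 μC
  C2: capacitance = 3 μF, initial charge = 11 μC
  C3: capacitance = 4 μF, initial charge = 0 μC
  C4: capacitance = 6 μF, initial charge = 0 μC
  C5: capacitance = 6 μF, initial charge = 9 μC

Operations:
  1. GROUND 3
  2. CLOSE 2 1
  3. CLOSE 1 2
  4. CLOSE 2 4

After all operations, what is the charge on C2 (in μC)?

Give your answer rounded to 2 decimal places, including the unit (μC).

Initial: C1(2μF, Q=11μC, V=5.50V), C2(3μF, Q=11μC, V=3.67V), C3(4μF, Q=0μC, V=0.00V), C4(6μF, Q=0μC, V=0.00V), C5(6μF, Q=9μC, V=1.50V)
Op 1: GROUND 3: Q3=0; energy lost=0.000
Op 2: CLOSE 2-1: Q_total=22.00, C_total=5.00, V=4.40; Q2=13.20, Q1=8.80; dissipated=2.017
Op 3: CLOSE 1-2: Q_total=22.00, C_total=5.00, V=4.40; Q1=8.80, Q2=13.20; dissipated=0.000
Op 4: CLOSE 2-4: Q_total=13.20, C_total=9.00, V=1.47; Q2=4.40, Q4=8.80; dissipated=19.360
Final charges: Q1=8.80, Q2=4.40, Q3=0.00, Q4=8.80, Q5=9.00

Answer: 4.40 μC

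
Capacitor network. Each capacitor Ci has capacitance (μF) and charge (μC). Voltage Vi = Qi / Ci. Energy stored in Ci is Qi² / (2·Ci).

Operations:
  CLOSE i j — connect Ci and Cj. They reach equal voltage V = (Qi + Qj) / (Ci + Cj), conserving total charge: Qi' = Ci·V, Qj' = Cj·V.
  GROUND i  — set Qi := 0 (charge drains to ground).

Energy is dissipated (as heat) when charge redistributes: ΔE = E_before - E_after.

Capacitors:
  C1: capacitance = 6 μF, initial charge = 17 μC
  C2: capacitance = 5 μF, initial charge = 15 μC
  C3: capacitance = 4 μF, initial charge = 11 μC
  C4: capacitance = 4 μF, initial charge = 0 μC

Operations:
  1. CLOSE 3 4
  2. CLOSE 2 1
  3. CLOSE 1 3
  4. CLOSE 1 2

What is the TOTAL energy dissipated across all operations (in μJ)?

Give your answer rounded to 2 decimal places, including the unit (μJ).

Answer: 10.94 μJ

Derivation:
Initial: C1(6μF, Q=17μC, V=2.83V), C2(5μF, Q=15μC, V=3.00V), C3(4μF, Q=11μC, V=2.75V), C4(4μF, Q=0μC, V=0.00V)
Op 1: CLOSE 3-4: Q_total=11.00, C_total=8.00, V=1.38; Q3=5.50, Q4=5.50; dissipated=7.562
Op 2: CLOSE 2-1: Q_total=32.00, C_total=11.00, V=2.91; Q2=14.55, Q1=17.45; dissipated=0.038
Op 3: CLOSE 1-3: Q_total=22.95, C_total=10.00, V=2.30; Q1=13.77, Q3=9.18; dissipated=2.824
Op 4: CLOSE 1-2: Q_total=28.32, C_total=11.00, V=2.57; Q1=15.45, Q2=12.87; dissipated=0.513
Total dissipated: 10.938 μJ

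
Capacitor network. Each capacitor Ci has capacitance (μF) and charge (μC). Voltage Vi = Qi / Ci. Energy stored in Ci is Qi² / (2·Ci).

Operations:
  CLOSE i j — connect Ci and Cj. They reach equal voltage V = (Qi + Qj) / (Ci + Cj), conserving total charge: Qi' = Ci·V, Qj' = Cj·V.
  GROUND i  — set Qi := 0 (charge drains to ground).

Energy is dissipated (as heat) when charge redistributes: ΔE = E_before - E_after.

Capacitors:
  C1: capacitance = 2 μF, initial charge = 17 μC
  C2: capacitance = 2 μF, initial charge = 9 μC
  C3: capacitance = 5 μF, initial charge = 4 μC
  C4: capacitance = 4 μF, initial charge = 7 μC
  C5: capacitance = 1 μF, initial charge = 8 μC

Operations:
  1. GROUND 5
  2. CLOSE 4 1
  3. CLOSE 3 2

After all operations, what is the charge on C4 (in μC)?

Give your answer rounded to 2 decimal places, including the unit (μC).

Initial: C1(2μF, Q=17μC, V=8.50V), C2(2μF, Q=9μC, V=4.50V), C3(5μF, Q=4μC, V=0.80V), C4(4μF, Q=7μC, V=1.75V), C5(1μF, Q=8μC, V=8.00V)
Op 1: GROUND 5: Q5=0; energy lost=32.000
Op 2: CLOSE 4-1: Q_total=24.00, C_total=6.00, V=4.00; Q4=16.00, Q1=8.00; dissipated=30.375
Op 3: CLOSE 3-2: Q_total=13.00, C_total=7.00, V=1.86; Q3=9.29, Q2=3.71; dissipated=9.779
Final charges: Q1=8.00, Q2=3.71, Q3=9.29, Q4=16.00, Q5=0.00

Answer: 16.00 μC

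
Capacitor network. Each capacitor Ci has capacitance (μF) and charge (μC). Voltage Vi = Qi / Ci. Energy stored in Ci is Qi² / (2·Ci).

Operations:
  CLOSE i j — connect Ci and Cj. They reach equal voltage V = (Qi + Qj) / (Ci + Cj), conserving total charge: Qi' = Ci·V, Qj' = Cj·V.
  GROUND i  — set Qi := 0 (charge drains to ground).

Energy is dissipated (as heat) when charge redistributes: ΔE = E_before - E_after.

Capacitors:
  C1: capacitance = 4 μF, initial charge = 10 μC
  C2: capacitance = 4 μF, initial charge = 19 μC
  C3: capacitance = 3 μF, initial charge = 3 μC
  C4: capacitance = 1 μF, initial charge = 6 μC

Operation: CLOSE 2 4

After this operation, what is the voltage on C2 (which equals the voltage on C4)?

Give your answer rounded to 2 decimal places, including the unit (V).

Initial: C1(4μF, Q=10μC, V=2.50V), C2(4μF, Q=19μC, V=4.75V), C3(3μF, Q=3μC, V=1.00V), C4(1μF, Q=6μC, V=6.00V)
Op 1: CLOSE 2-4: Q_total=25.00, C_total=5.00, V=5.00; Q2=20.00, Q4=5.00; dissipated=0.625

Answer: 5.00 V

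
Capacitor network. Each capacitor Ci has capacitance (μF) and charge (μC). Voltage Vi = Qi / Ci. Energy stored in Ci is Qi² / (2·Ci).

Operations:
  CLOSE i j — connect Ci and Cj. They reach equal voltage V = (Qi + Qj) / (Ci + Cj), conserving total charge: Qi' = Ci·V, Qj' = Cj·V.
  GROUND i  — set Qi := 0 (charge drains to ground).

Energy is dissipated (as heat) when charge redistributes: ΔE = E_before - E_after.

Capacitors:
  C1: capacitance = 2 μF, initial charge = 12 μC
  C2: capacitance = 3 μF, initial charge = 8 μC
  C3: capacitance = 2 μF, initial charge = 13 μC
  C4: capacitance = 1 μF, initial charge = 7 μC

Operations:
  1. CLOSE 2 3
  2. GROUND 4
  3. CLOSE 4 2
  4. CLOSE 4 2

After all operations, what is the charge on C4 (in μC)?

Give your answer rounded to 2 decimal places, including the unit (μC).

Initial: C1(2μF, Q=12μC, V=6.00V), C2(3μF, Q=8μC, V=2.67V), C3(2μF, Q=13μC, V=6.50V), C4(1μF, Q=7μC, V=7.00V)
Op 1: CLOSE 2-3: Q_total=21.00, C_total=5.00, V=4.20; Q2=12.60, Q3=8.40; dissipated=8.817
Op 2: GROUND 4: Q4=0; energy lost=24.500
Op 3: CLOSE 4-2: Q_total=12.60, C_total=4.00, V=3.15; Q4=3.15, Q2=9.45; dissipated=6.615
Op 4: CLOSE 4-2: Q_total=12.60, C_total=4.00, V=3.15; Q4=3.15, Q2=9.45; dissipated=0.000
Final charges: Q1=12.00, Q2=9.45, Q3=8.40, Q4=3.15

Answer: 3.15 μC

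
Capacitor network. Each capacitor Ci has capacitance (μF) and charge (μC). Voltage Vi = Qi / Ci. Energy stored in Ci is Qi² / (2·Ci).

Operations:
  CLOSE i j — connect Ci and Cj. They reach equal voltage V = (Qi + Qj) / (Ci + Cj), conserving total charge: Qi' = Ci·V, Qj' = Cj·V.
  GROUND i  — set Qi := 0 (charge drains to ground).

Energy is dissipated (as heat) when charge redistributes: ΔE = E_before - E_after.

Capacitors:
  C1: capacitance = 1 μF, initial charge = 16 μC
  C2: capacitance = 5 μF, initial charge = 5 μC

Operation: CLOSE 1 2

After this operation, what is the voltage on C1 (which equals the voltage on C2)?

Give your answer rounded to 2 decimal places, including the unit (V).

Initial: C1(1μF, Q=16μC, V=16.00V), C2(5μF, Q=5μC, V=1.00V)
Op 1: CLOSE 1-2: Q_total=21.00, C_total=6.00, V=3.50; Q1=3.50, Q2=17.50; dissipated=93.750

Answer: 3.50 V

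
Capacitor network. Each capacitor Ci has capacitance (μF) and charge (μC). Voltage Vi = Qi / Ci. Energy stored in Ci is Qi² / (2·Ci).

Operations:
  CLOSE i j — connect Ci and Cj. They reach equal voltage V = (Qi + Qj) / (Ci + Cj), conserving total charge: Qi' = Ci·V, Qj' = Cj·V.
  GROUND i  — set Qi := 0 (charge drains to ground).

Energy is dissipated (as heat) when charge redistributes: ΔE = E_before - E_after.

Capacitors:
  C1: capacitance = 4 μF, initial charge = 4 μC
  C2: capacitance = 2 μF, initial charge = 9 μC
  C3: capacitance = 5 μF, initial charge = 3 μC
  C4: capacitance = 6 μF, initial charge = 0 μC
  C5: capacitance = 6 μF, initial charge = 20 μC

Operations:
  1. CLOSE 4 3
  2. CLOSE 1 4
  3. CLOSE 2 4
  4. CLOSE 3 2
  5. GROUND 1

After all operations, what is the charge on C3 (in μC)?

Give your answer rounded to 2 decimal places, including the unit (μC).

Initial: C1(4μF, Q=4μC, V=1.00V), C2(2μF, Q=9μC, V=4.50V), C3(5μF, Q=3μC, V=0.60V), C4(6μF, Q=0μC, V=0.00V), C5(6μF, Q=20μC, V=3.33V)
Op 1: CLOSE 4-3: Q_total=3.00, C_total=11.00, V=0.27; Q4=1.64, Q3=1.36; dissipated=0.491
Op 2: CLOSE 1-4: Q_total=5.64, C_total=10.00, V=0.56; Q1=2.25, Q4=3.38; dissipated=0.635
Op 3: CLOSE 2-4: Q_total=12.38, C_total=8.00, V=1.55; Q2=3.10, Q4=9.29; dissipated=11.621
Op 4: CLOSE 3-2: Q_total=4.46, C_total=7.00, V=0.64; Q3=3.19, Q2=1.27; dissipated=1.161
Op 5: GROUND 1: Q1=0; energy lost=0.635
Final charges: Q1=0.00, Q2=1.27, Q3=3.19, Q4=9.29, Q5=20.00

Answer: 3.19 μC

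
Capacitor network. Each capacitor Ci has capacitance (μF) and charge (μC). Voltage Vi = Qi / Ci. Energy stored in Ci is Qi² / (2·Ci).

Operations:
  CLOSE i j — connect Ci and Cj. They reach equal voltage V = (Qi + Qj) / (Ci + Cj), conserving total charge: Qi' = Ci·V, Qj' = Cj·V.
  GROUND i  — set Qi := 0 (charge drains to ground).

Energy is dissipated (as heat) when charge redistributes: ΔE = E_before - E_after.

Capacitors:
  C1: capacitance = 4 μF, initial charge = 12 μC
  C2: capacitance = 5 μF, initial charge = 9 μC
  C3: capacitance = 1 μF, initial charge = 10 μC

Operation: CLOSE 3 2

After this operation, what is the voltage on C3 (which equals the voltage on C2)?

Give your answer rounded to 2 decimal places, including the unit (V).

Answer: 3.17 V

Derivation:
Initial: C1(4μF, Q=12μC, V=3.00V), C2(5μF, Q=9μC, V=1.80V), C3(1μF, Q=10μC, V=10.00V)
Op 1: CLOSE 3-2: Q_total=19.00, C_total=6.00, V=3.17; Q3=3.17, Q2=15.83; dissipated=28.017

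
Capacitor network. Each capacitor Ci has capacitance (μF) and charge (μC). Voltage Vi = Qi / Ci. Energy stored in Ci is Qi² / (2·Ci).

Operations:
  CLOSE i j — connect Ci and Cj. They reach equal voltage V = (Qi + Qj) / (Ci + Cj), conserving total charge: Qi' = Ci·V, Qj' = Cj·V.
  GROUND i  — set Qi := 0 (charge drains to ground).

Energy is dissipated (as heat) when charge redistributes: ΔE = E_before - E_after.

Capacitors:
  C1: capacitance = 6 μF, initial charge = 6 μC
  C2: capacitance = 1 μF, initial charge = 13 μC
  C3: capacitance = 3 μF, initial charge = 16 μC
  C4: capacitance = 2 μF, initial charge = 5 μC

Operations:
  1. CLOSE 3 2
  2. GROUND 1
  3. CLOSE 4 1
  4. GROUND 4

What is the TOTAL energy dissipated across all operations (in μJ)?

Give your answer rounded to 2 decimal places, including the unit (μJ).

Answer: 30.12 μJ

Derivation:
Initial: C1(6μF, Q=6μC, V=1.00V), C2(1μF, Q=13μC, V=13.00V), C3(3μF, Q=16μC, V=5.33V), C4(2μF, Q=5μC, V=2.50V)
Op 1: CLOSE 3-2: Q_total=29.00, C_total=4.00, V=7.25; Q3=21.75, Q2=7.25; dissipated=22.042
Op 2: GROUND 1: Q1=0; energy lost=3.000
Op 3: CLOSE 4-1: Q_total=5.00, C_total=8.00, V=0.62; Q4=1.25, Q1=3.75; dissipated=4.688
Op 4: GROUND 4: Q4=0; energy lost=0.391
Total dissipated: 30.120 μJ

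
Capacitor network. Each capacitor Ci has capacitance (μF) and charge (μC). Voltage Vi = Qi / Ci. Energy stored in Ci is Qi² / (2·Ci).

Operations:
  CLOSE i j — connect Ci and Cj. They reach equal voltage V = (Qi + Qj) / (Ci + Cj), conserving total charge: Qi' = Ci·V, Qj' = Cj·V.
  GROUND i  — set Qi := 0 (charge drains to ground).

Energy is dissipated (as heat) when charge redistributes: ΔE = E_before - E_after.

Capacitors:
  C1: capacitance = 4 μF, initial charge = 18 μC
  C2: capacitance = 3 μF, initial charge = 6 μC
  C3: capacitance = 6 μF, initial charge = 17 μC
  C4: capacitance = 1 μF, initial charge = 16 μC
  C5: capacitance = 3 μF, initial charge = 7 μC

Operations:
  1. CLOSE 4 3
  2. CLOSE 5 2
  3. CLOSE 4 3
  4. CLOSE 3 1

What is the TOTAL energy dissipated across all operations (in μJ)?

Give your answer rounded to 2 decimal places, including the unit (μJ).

Initial: C1(4μF, Q=18μC, V=4.50V), C2(3μF, Q=6μC, V=2.00V), C3(6μF, Q=17μC, V=2.83V), C4(1μF, Q=16μC, V=16.00V), C5(3μF, Q=7μC, V=2.33V)
Op 1: CLOSE 4-3: Q_total=33.00, C_total=7.00, V=4.71; Q4=4.71, Q3=28.29; dissipated=74.298
Op 2: CLOSE 5-2: Q_total=13.00, C_total=6.00, V=2.17; Q5=6.50, Q2=6.50; dissipated=0.083
Op 3: CLOSE 4-3: Q_total=33.00, C_total=7.00, V=4.71; Q4=4.71, Q3=28.29; dissipated=0.000
Op 4: CLOSE 3-1: Q_total=46.29, C_total=10.00, V=4.63; Q3=27.77, Q1=18.51; dissipated=0.055
Total dissipated: 74.436 μJ

Answer: 74.44 μJ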